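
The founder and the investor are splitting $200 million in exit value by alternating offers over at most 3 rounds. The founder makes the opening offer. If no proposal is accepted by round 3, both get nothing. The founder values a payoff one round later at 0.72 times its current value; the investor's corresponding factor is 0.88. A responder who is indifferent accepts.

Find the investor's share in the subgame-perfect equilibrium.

49.28

Solve by backward induction from round 3.
Round 3 (the founder proposes): rejection yields 0 for the investor; the founder offers 0 and keeps 200.
Round 2 (the investor proposes): the founder can get 200 next round, worth 0.72 × 200 = 144 now. The investor offers 144 and keeps 200 − 144 = 56.
Round 1 (the founder proposes): the investor can get 56 next round, worth 0.88 × 56 = 49.28 now, so the founder offers 49.28, keeping 150.72.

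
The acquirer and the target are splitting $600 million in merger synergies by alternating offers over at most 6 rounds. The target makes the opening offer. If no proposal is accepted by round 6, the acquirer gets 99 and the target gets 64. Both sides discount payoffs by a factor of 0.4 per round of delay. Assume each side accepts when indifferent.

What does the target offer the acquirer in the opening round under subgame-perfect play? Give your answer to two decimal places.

172.53

Round 6 (the acquirer proposes): the target gets 64 if talks fail, so the acquirer offers 64 and keeps 536.
Round 5 (the target proposes): the acquirer can get 536 next round, worth 0.4 × 536 = 214.4 now; the target offers that and keeps 385.6.
Round 4 (the acquirer proposes): the target can get 385.6 next round, worth 0.4 × 385.6 = 154.24 now, so the acquirer offers 154.24, keeping 445.76.
Round 3 (the target proposes): the acquirer can get 445.76 next round, worth 0.4 × 445.76 = 178.304 now. The target offers 178.304 and keeps 600 − 178.304 = 421.696.
Round 2 (the acquirer proposes): the target can get 421.696 next round, worth 0.4 × 421.696 = 168.6784 now, so the acquirer offers 168.6784, keeping 431.3216.
Round 1 (the target proposes): the acquirer can get 431.3216 next round, worth 0.4 × 431.3216 = 172.52864 now; the target offers that and keeps 427.47136.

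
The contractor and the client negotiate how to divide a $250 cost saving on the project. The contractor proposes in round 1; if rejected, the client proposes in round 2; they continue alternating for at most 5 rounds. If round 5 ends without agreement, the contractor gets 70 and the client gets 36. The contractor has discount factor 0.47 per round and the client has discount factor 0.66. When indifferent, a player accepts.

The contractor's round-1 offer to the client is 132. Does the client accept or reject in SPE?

Accept

Work out the client's continuation value if the offer is rejected.
Round 5 (the contractor proposes): the client gets 36 if talks fail, so the contractor offers 36 and keeps 214.
Round 4 (the client proposes): the contractor can get 214 next round, worth 0.47 × 214 = 100.58 now; the client offers that and keeps 149.42.
Round 3 (the contractor proposes): the client can get 149.42 next round, worth 0.66 × 149.42 = 98.6172 now. The contractor offers 98.6172 and keeps 250 − 98.6172 = 151.3828.
Round 2 (the client proposes): the contractor can get 151.3828 next round, worth 0.47 × 151.3828 = 71.149916 now, so the client offers 71.149916, keeping 178.850084.
So by rejecting in round 1, the client gets 178.850084 next round, worth 0.66 × 178.850084 = 118.04105544 now.
Offer 132 ≥ 118.04105544, so the client accepts.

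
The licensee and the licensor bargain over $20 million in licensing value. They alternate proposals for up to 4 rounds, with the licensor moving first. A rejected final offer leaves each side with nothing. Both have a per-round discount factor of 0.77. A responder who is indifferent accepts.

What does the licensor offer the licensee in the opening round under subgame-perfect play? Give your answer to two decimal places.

12.67

Round 4 (the licensee proposes): the licensor will accept anything ≥ 0, so the licensee offers 0 and keeps 20.
Round 3 (the licensor proposes): the licensee can get 20 next round, worth 0.77 × 20 = 15.4 now; the licensor offers that and keeps 4.6.
Round 2 (the licensee proposes): the licensor can get 4.6 next round, worth 0.77 × 4.6 = 3.542 now; the licensee offers that and keeps 16.458.
Round 1 (the licensor proposes): the licensee can get 16.458 next round, worth 0.77 × 16.458 = 12.67266 now, so the licensor offers 12.67266, keeping 7.32734.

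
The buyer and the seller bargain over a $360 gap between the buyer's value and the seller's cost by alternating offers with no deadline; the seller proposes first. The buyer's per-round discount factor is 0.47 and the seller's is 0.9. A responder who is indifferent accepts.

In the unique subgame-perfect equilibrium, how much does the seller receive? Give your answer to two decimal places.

When the seller proposes, the buyer accepts any offer worth at least 0.47 times what the buyer would get by proposing next round; and vice versa.
This gives x = 360 − 0.47y and y = 360 − 0.9x, where x and y are each side's share when it proposes.
Hence (1 − 0.47·0.9)x = 360(1 − 0.47), i.e. 0.577·x = 190.8.
x ≈ 330.6759; the buyer's share is 360 − x ≈ 29.3241.

330.68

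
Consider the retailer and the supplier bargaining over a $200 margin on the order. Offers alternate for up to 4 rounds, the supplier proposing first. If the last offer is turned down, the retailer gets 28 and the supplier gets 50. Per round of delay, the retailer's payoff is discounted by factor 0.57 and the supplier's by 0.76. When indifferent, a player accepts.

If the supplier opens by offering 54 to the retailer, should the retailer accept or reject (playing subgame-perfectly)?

Reject

Work out the retailer's continuation value if the offer is rejected.
Round 4 (the retailer proposes): the supplier gets 50 if talks fail, so the retailer offers 50 and keeps 150.
Round 3 (the supplier proposes): the retailer can get 150 next round, worth 0.57 × 150 = 85.5 now, so the supplier offers 85.5, keeping 114.5.
Round 2 (the retailer proposes): the supplier can get 114.5 next round, worth 0.76 × 114.5 = 87.02 now; the retailer offers that and keeps 112.98.
So by rejecting in round 1, the retailer gets 112.98 next round, worth 0.57 × 112.98 = 64.3986 now.
Offer 54 < 64.3986, so the retailer rejects.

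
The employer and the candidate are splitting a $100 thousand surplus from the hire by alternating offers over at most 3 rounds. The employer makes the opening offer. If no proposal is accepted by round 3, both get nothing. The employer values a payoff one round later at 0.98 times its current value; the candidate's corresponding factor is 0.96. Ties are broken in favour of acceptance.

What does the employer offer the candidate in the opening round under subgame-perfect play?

1.92

Round 3 (the employer proposes): rejection yields 0 for the candidate; the employer offers 0 and keeps 100.
Round 2 (the candidate proposes): the employer can get 100 next round, worth 0.98 × 100 = 98 now; the candidate offers that and keeps 2.
Round 1 (the employer proposes): the candidate can get 2 next round, worth 0.96 × 2 = 1.92 now, so the employer offers 1.92, keeping 98.08.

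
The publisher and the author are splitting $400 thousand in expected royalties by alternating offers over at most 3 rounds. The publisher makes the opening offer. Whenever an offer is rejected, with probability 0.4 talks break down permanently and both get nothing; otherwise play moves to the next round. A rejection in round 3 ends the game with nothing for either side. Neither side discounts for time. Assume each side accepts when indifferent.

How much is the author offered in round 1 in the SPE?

96

Round 3 (the publisher proposes): the author will accept anything ≥ 0, so the publisher offers 0 and keeps 400.
Round 2 (the author proposes): rejecting gives the publisher an expected 0.6 × 400 = 240; the author offers that and keeps 160.
Round 1 (the publisher proposes): rejecting gives the author an expected 0.6 × 160 = 96; the publisher offers that and keeps 304.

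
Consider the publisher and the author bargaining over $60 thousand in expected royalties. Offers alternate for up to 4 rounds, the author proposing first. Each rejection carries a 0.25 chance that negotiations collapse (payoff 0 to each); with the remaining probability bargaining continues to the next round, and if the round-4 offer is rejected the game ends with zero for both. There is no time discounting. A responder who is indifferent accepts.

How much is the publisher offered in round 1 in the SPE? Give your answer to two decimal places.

36.56

By backward induction:
Round 4 (the publisher proposes): rejection yields 0 for the author; the publisher offers 0 and keeps 60.
Round 3 (the author proposes): rejecting gives the publisher an expected 0.75 × 60 = 45; the author offers that and keeps 15.
Round 2 (the publisher proposes): rejecting gives the author an expected 0.75 × 15 = 11.25; the publisher offers that and keeps 48.75.
Round 1 (the author proposes): rejecting gives the publisher an expected 0.75 × 48.75 = 36.5625; the author offers that and keeps 23.4375.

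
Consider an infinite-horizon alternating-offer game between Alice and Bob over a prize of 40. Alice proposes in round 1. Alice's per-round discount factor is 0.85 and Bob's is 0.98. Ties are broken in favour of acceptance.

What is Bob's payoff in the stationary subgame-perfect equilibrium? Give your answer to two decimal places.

In a stationary SPE each proposer offers the other exactly their discounted continuation value.
If Alice keeps x when proposing and Bob keeps y when proposing, then x = 40 − 0.98y and y = 40 − 0.85x.
Solving: x = 40(1 − 0.98) / (1 − 0.85·0.98) = 0.8 / 0.167 ≈ 4.7904.
Bob gets 40 − 4.7904 ≈ 35.2096.

35.21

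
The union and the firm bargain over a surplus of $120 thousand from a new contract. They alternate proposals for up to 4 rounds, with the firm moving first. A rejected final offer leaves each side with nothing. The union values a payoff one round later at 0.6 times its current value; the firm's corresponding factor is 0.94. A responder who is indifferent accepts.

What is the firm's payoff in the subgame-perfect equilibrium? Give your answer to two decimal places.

By backward induction:
Round 4 (the union proposes): the firm will accept anything ≥ 0, so the union offers 0 and keeps 120.
Round 3 (the firm proposes): the union can get 120 next round, worth 0.6 × 120 = 72 now, so the firm offers 72, keeping 48.
Round 2 (the union proposes): the firm can get 48 next round, worth 0.94 × 48 = 45.12 now, so the union offers 45.12, keeping 74.88.
Round 1 (the firm proposes): the union can get 74.88 next round, worth 0.6 × 74.88 = 44.928 now, so the firm offers 44.928, keeping 75.072.

75.07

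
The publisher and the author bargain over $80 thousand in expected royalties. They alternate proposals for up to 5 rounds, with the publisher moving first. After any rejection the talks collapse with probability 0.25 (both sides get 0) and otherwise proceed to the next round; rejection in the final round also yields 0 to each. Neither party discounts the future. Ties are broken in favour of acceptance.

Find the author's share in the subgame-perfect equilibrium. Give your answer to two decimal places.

23.44

Round 5 (the publisher proposes): the author will accept anything ≥ 0, so the publisher offers 0 and keeps 80.
Round 4 (the author proposes): rejecting gives the publisher an expected 0.75 × 80 = 60. The author offers 60 and keeps 80 − 60 = 20.
Round 3 (the publisher proposes): rejecting gives the author an expected 0.75 × 20 = 15. The publisher offers 15 and keeps 80 − 15 = 65.
Round 2 (the author proposes): rejecting gives the publisher an expected 0.75 × 65 = 48.75, so the author offers 48.75, keeping 31.25.
Round 1 (the publisher proposes): rejecting gives the author an expected 0.75 × 31.25 = 23.4375. The publisher offers 23.4375 and keeps 80 − 23.4375 = 56.5625.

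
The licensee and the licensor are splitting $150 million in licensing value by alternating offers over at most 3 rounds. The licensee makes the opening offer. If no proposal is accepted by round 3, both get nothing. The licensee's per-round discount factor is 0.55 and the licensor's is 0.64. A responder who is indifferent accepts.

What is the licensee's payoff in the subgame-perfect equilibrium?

Work backward from the last round.
Round 3 (the licensee proposes): rejection yields 0 for the licensor; the licensee offers 0 and keeps 150.
Round 2 (the licensor proposes): the licensee can get 150 next round, worth 0.55 × 150 = 82.5 now, so the licensor offers 82.5, keeping 67.5.
Round 1 (the licensee proposes): the licensor can get 67.5 next round, worth 0.64 × 67.5 = 43.2 now; the licensee offers that and keeps 106.8.

106.8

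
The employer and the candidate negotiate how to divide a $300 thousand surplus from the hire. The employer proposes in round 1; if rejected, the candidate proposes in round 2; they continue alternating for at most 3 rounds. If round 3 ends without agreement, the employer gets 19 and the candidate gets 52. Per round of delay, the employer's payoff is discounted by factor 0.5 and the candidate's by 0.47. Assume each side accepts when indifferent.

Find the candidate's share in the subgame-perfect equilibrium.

Solve by backward induction from round 3.
Round 3 (the employer proposes): the candidate gets 52 if talks fail, so the employer offers 52 and keeps 248.
Round 2 (the candidate proposes): the employer can get 248 next round, worth 0.5 × 248 = 124 now; the candidate offers that and keeps 176.
Round 1 (the employer proposes): the candidate can get 176 next round, worth 0.47 × 176 = 82.72 now; the employer offers that and keeps 217.28.

82.72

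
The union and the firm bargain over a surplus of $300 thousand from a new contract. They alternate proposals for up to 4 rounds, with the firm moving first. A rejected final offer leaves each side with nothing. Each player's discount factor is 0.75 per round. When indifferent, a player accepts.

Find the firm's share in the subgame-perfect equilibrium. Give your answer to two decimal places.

117.19

Round 4 (the union proposes): the firm will accept anything ≥ 0, so the union offers 0 and keeps 300.
Round 3 (the firm proposes): the union can get 300 next round, worth 0.75 × 300 = 225 now, so the firm offers 225, keeping 75.
Round 2 (the union proposes): the firm can get 75 next round, worth 0.75 × 75 = 56.25 now, so the union offers 56.25, keeping 243.75.
Round 1 (the firm proposes): the union can get 243.75 next round, worth 0.75 × 243.75 = 182.8125 now. The firm offers 182.8125 and keeps 300 − 182.8125 = 117.1875.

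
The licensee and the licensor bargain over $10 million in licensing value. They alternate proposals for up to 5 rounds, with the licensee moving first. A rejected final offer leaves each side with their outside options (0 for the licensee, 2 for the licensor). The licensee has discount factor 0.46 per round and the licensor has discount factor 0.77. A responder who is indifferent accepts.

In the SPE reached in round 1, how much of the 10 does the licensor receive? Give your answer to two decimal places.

5.88

Work backward from the last round.
Round 5 (the licensee proposes): the licensor gets 2 if talks fail, so the licensee offers 2 and keeps 8.
Round 4 (the licensor proposes): the licensee can get 8 next round, worth 0.46 × 8 = 3.68 now, so the licensor offers 3.68, keeping 6.32.
Round 3 (the licensee proposes): the licensor can get 6.32 next round, worth 0.77 × 6.32 = 4.8664 now, so the licensee offers 4.8664, keeping 5.1336.
Round 2 (the licensor proposes): the licensee can get 5.1336 next round, worth 0.46 × 5.1336 = 2.361456 now. The licensor offers 2.361456 and keeps 10 − 2.361456 = 7.638544.
Round 1 (the licensee proposes): the licensor can get 7.638544 next round, worth 0.77 × 7.638544 = 5.88167888 now; the licensee offers that and keeps 4.11832112.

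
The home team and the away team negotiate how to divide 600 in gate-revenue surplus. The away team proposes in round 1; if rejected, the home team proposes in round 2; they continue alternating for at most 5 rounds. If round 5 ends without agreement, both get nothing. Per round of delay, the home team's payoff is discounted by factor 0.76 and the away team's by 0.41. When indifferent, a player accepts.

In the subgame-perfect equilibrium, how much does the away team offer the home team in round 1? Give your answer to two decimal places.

352.87

Round 5 (the away team proposes): the home team will accept anything ≥ 0, so the away team offers 0 and keeps 600.
Round 4 (the home team proposes): the away team can get 600 next round, worth 0.41 × 600 = 246 now. The home team offers 246 and keeps 600 − 246 = 354.
Round 3 (the away team proposes): the home team can get 354 next round, worth 0.76 × 354 = 269.04 now, so the away team offers 269.04, keeping 330.96.
Round 2 (the home team proposes): the away team can get 330.96 next round, worth 0.41 × 330.96 = 135.6936 now, so the home team offers 135.6936, keeping 464.3064.
Round 1 (the away team proposes): the home team can get 464.3064 next round, worth 0.76 × 464.3064 = 352.872864 now, so the away team offers 352.872864, keeping 247.127136.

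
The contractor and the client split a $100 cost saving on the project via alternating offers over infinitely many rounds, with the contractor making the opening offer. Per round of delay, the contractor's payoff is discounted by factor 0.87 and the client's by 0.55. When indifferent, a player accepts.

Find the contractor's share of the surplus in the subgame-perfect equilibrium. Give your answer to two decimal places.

86.29

In a stationary SPE each proposer offers the other exactly their discounted continuation value.
If the contractor keeps x when proposing and the client keeps y when proposing, then x = 100 − 0.55y and y = 100 − 0.87x.
Solving: x = 100(1 − 0.55) / (1 − 0.87·0.55) = 45 / 0.5215 ≈ 86.2895.
The client gets 100 − 86.2895 ≈ 13.7105.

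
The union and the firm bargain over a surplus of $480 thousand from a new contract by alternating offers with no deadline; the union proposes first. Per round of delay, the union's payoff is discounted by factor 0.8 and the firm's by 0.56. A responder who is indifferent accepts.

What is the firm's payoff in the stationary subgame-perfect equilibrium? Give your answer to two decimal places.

In a stationary SPE each proposer offers the other exactly their discounted continuation value.
If the union keeps x when proposing and the firm keeps y when proposing, then x = 480 − 0.56y and y = 480 − 0.8x.
Solving: x = 480(1 − 0.56) / (1 − 0.8·0.56) = 211.2 / 0.552 ≈ 382.6087.
The firm gets 480 − 382.6087 ≈ 97.3913.

97.39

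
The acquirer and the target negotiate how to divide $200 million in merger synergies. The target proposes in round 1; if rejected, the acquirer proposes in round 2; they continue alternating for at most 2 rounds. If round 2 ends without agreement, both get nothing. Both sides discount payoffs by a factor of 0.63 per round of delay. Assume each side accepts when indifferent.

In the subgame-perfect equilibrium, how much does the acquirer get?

126

Solve by backward induction from round 2.
Round 2 (the acquirer proposes): the target will accept anything ≥ 0, so the acquirer offers 0 and keeps 200.
Round 1 (the target proposes): the acquirer can get 200 next round, worth 0.63 × 200 = 126 now; the target offers that and keeps 74.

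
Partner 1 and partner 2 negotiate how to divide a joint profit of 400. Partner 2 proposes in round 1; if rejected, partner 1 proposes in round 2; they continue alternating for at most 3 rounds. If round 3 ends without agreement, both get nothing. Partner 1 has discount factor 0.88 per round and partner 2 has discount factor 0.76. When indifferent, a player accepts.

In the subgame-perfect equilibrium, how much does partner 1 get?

84.48

Round 3 (partner 2 proposes): rejection yields 0 for partner 1; partner 2 offers 0 and keeps 400.
Round 2 (partner 1 proposes): partner 2 can get 400 next round, worth 0.76 × 400 = 304 now; partner 1 offers that and keeps 96.
Round 1 (partner 2 proposes): partner 1 can get 96 next round, worth 0.88 × 96 = 84.48 now. Partner 2 offers 84.48 and keeps 400 − 84.48 = 315.52.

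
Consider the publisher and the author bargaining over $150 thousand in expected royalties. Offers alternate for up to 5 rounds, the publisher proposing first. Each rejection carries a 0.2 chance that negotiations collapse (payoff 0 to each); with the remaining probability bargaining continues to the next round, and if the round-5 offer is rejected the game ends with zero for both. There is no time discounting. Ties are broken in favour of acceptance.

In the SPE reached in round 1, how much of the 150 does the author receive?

Round 5 (the publisher proposes): the author will accept anything ≥ 0, so the publisher offers 0 and keeps 150.
Round 4 (the author proposes): rejecting gives the publisher an expected 0.8 × 150 = 120; the author offers that and keeps 30.
Round 3 (the publisher proposes): rejecting gives the author an expected 0.8 × 30 = 24; the publisher offers that and keeps 126.
Round 2 (the author proposes): rejecting gives the publisher an expected 0.8 × 126 = 100.8, so the author offers 100.8, keeping 49.2.
Round 1 (the publisher proposes): rejecting gives the author an expected 0.8 × 49.2 = 39.36. The publisher offers 39.36 and keeps 150 − 39.36 = 110.64.

39.36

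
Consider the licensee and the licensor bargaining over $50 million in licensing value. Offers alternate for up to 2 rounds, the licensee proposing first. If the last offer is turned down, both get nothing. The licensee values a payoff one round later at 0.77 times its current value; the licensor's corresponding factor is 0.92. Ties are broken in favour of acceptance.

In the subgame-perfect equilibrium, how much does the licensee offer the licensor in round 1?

46

Round 2 (the licensor proposes): the licensee will accept anything ≥ 0, so the licensor offers 0 and keeps 50.
Round 1 (the licensee proposes): the licensor can get 50 next round, worth 0.92 × 50 = 46 now. The licensee offers 46 and keeps 50 − 46 = 4.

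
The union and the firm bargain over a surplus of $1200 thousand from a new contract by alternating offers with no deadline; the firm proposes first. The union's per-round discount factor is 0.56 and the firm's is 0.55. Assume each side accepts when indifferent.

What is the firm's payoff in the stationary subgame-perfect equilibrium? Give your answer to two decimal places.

In a stationary SPE each proposer offers the other exactly their discounted continuation value.
If the firm keeps x when proposing and the union keeps y when proposing, then x = 1200 − 0.56y and y = 1200 − 0.55x.
Solving: x = 1200(1 − 0.56) / (1 − 0.55·0.56) = 528 / 0.692 ≈ 763.0058.
The union gets 1200 − 763.0058 ≈ 436.9942.

763.01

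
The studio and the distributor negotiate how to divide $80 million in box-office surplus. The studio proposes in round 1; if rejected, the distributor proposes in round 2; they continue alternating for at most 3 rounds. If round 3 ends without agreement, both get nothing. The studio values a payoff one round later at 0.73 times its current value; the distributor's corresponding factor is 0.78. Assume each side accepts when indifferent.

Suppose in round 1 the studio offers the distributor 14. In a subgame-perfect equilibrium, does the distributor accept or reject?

Round 3 (the studio proposes): the distributor will accept anything ≥ 0, so the studio offers 0 and keeps 80.
Round 2 (the distributor proposes): the studio can get 80 next round, worth 0.73 × 80 = 58.4 now, so the distributor offers 58.4, keeping 21.6.
So by rejecting in round 1, the distributor gets 21.6 next round, worth 0.78 × 21.6 = 16.848 now.
Offer 14 < 16.848, so the distributor rejects.

Reject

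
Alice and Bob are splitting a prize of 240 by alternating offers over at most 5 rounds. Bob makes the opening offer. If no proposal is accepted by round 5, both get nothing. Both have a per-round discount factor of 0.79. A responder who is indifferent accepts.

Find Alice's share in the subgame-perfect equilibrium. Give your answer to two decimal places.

64.67

By backward induction:
Round 5 (Bob proposes): Alice will accept anything ≥ 0, so Bob offers 0 and keeps 240.
Round 4 (Alice proposes): Bob can get 240 next round, worth 0.79 × 240 = 189.6 now. Alice offers 189.6 and keeps 240 − 189.6 = 50.4.
Round 3 (Bob proposes): Alice can get 50.4 next round, worth 0.79 × 50.4 = 39.816 now; Bob offers that and keeps 200.184.
Round 2 (Alice proposes): Bob can get 200.184 next round, worth 0.79 × 200.184 = 158.14536 now. Alice offers 158.14536 and keeps 240 − 158.14536 = 81.85464.
Round 1 (Bob proposes): Alice can get 81.85464 next round, worth 0.79 × 81.85464 = 64.6651656 now, so Bob offers 64.6651656, keeping 175.3348344.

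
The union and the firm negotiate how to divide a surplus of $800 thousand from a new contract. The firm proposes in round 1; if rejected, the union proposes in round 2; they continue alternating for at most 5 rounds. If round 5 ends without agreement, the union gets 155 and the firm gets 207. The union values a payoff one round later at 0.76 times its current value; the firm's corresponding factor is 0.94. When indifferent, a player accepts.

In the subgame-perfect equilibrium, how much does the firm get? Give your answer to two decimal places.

658.35

By backward induction:
Round 5 (the firm proposes): the union gets 155 if talks fail, so the firm offers 155 and keeps 645.
Round 4 (the union proposes): the firm can get 645 next round, worth 0.94 × 645 = 606.3 now. The union offers 606.3 and keeps 800 − 606.3 = 193.7.
Round 3 (the firm proposes): the union can get 193.7 next round, worth 0.76 × 193.7 = 147.212 now. The firm offers 147.212 and keeps 800 − 147.212 = 652.788.
Round 2 (the union proposes): the firm can get 652.788 next round, worth 0.94 × 652.788 = 613.62072 now. The union offers 613.62072 and keeps 800 − 613.62072 = 186.37928.
Round 1 (the firm proposes): the union can get 186.37928 next round, worth 0.76 × 186.37928 = 141.6482528 now; the firm offers that and keeps 658.3517472.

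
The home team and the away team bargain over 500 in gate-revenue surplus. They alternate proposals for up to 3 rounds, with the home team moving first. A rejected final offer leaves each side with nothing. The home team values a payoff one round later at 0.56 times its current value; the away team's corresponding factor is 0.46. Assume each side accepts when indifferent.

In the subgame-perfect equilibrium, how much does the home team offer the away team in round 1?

101.2

By backward induction:
Round 3 (the home team proposes): rejection yields 0 for the away team; the home team offers 0 and keeps 500.
Round 2 (the away team proposes): the home team can get 500 next round, worth 0.56 × 500 = 280 now. The away team offers 280 and keeps 500 − 280 = 220.
Round 1 (the home team proposes): the away team can get 220 next round, worth 0.46 × 220 = 101.2 now; the home team offers that and keeps 398.8.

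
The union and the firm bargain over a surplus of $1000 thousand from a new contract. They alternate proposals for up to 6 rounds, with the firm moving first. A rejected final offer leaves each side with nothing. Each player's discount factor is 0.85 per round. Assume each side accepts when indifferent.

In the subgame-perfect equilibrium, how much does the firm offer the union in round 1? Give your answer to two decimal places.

663.32

Work backward from the last round.
Round 6 (the union proposes): the firm will accept anything ≥ 0, so the union offers 0 and keeps 1000.
Round 5 (the firm proposes): the union can get 1000 next round, worth 0.85 × 1000 = 850 now, so the firm offers 850, keeping 150.
Round 4 (the union proposes): the firm can get 150 next round, worth 0.85 × 150 = 127.5 now. The union offers 127.5 and keeps 1000 − 127.5 = 872.5.
Round 3 (the firm proposes): the union can get 872.5 next round, worth 0.85 × 872.5 = 741.625 now. The firm offers 741.625 and keeps 1000 − 741.625 = 258.375.
Round 2 (the union proposes): the firm can get 258.375 next round, worth 0.85 × 258.375 = 219.61875 now. The union offers 219.61875 and keeps 1000 − 219.61875 = 780.38125.
Round 1 (the firm proposes): the union can get 780.38125 next round, worth 0.85 × 780.38125 = 663.3240625 now, so the firm offers 663.3240625, keeping 336.6759375.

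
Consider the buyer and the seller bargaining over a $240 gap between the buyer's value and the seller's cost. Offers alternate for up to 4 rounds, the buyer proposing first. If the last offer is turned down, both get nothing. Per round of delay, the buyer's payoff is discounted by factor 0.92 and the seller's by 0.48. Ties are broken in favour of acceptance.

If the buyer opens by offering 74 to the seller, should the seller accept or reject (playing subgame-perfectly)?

Work out the seller's continuation value if the offer is rejected.
Round 4 (the seller proposes): rejection yields 0 for the buyer; the seller offers 0 and keeps 240.
Round 3 (the buyer proposes): the seller can get 240 next round, worth 0.48 × 240 = 115.2 now. The buyer offers 115.2 and keeps 240 − 115.2 = 124.8.
Round 2 (the seller proposes): the buyer can get 124.8 next round, worth 0.92 × 124.8 = 114.816 now. The seller offers 114.816 and keeps 240 − 114.816 = 125.184.
So by rejecting in round 1, the seller gets 125.184 next round, worth 0.48 × 125.184 = 60.08832 now.
Offer 74 ≥ 60.08832, so the seller accepts.

Accept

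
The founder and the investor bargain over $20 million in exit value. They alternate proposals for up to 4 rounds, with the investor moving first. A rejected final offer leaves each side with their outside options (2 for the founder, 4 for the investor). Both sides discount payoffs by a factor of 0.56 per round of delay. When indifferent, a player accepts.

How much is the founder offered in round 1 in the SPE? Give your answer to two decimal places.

7.74

Round 4 (the founder proposes): the investor gets 4 if talks fail, so the founder offers 4 and keeps 16.
Round 3 (the investor proposes): the founder can get 16 next round, worth 0.56 × 16 = 8.96 now; the investor offers that and keeps 11.04.
Round 2 (the founder proposes): the investor can get 11.04 next round, worth 0.56 × 11.04 = 6.1824 now. The founder offers 6.1824 and keeps 20 − 6.1824 = 13.8176.
Round 1 (the investor proposes): the founder can get 13.8176 next round, worth 0.56 × 13.8176 = 7.737856 now, so the investor offers 7.737856, keeping 12.262144.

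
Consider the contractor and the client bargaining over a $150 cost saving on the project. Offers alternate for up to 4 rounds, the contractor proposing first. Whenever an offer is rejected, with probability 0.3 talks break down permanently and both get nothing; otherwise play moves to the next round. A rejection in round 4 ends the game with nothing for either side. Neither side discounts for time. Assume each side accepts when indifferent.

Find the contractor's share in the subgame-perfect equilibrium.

67.05

By backward induction:
Round 4 (the client proposes): rejection yields 0 for the contractor; the client offers 0 and keeps 150.
Round 3 (the contractor proposes): rejecting gives the client an expected 0.7 × 150 = 105, so the contractor offers 105, keeping 45.
Round 2 (the client proposes): rejecting gives the contractor an expected 0.7 × 45 = 31.5; the client offers that and keeps 118.5.
Round 1 (the contractor proposes): rejecting gives the client an expected 0.7 × 118.5 = 82.95. The contractor offers 82.95 and keeps 150 − 82.95 = 67.05.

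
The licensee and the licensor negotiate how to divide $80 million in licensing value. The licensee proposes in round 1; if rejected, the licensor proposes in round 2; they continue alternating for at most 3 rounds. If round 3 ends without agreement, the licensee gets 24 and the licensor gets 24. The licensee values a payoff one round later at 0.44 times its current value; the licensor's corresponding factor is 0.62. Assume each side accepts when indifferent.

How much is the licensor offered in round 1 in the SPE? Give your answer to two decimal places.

Work backward from the last round.
Round 3 (the licensee proposes): the licensor gets 24 if talks fail, so the licensee offers 24 and keeps 56.
Round 2 (the licensor proposes): the licensee can get 56 next round, worth 0.44 × 56 = 24.64 now; the licensor offers that and keeps 55.36.
Round 1 (the licensee proposes): the licensor can get 55.36 next round, worth 0.62 × 55.36 = 34.3232 now, so the licensee offers 34.3232, keeping 45.6768.

34.32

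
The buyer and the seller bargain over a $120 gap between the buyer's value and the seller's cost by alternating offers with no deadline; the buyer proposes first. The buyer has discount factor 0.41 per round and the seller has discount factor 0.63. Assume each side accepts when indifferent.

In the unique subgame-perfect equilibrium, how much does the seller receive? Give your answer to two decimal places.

When the buyer proposes, the seller accepts any offer worth at least 0.63 times what the seller would get by proposing next round; and vice versa.
This gives x = 120 − 0.63y and y = 120 − 0.41x, where x and y are each side's share when it proposes.
Hence (1 − 0.63·0.41)x = 120(1 − 0.63), i.e. 0.7417·x = 44.4.
x ≈ 59.8625; the seller's share is 120 − x ≈ 60.1375.

60.14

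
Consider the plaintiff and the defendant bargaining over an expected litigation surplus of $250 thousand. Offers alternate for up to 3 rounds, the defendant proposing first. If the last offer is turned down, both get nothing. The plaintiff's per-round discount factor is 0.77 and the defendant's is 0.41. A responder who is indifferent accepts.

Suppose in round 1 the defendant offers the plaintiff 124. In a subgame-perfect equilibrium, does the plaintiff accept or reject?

Round 3 (the defendant proposes): the plaintiff will accept anything ≥ 0, so the defendant offers 0 and keeps 250.
Round 2 (the plaintiff proposes): the defendant can get 250 next round, worth 0.41 × 250 = 102.5 now; the plaintiff offers that and keeps 147.5.
So by rejecting in round 1, the plaintiff gets 147.5 next round, worth 0.77 × 147.5 = 113.575 now.
Offer 124 ≥ 113.575, so the plaintiff accepts.

Accept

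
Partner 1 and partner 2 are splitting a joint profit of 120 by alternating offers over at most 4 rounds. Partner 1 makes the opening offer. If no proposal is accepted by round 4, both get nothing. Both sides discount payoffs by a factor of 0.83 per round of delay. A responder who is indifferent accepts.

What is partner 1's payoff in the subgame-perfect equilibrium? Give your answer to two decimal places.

Round 4 (partner 2 proposes): rejection yields 0 for partner 1; partner 2 offers 0 and keeps 120.
Round 3 (partner 1 proposes): partner 2 can get 120 next round, worth 0.83 × 120 = 99.6 now; partner 1 offers that and keeps 20.4.
Round 2 (partner 2 proposes): partner 1 can get 20.4 next round, worth 0.83 × 20.4 = 16.932 now; partner 2 offers that and keeps 103.068.
Round 1 (partner 1 proposes): partner 2 can get 103.068 next round, worth 0.83 × 103.068 = 85.54644 now, so partner 1 offers 85.54644, keeping 34.45356.

34.45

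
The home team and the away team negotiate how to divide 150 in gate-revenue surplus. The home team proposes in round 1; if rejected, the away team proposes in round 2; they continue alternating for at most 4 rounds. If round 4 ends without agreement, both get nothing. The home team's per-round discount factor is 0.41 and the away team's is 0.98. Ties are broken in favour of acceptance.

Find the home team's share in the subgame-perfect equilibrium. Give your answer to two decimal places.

Round 4 (the away team proposes): the home team will accept anything ≥ 0, so the away team offers 0 and keeps 150.
Round 3 (the home team proposes): the away team can get 150 next round, worth 0.98 × 150 = 147 now; the home team offers that and keeps 3.
Round 2 (the away team proposes): the home team can get 3 next round, worth 0.41 × 3 = 1.23 now, so the away team offers 1.23, keeping 148.77.
Round 1 (the home team proposes): the away team can get 148.77 next round, worth 0.98 × 148.77 = 145.7946 now; the home team offers that and keeps 4.2054.

4.21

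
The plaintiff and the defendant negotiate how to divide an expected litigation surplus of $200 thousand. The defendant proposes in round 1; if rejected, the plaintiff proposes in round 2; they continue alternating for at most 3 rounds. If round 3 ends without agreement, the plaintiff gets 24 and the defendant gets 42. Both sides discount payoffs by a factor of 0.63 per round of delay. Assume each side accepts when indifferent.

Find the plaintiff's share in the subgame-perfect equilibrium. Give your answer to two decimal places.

By backward induction:
Round 3 (the defendant proposes): the plaintiff gets 24 if talks fail, so the defendant offers 24 and keeps 176.
Round 2 (the plaintiff proposes): the defendant can get 176 next round, worth 0.63 × 176 = 110.88 now; the plaintiff offers that and keeps 89.12.
Round 1 (the defendant proposes): the plaintiff can get 89.12 next round, worth 0.63 × 89.12 = 56.1456 now; the defendant offers that and keeps 143.8544.

56.15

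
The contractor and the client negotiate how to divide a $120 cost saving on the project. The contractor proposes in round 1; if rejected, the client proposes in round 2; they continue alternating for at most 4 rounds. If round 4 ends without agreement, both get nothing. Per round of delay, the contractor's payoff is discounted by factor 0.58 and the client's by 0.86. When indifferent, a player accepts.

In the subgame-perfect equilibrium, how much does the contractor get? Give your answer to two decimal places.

Round 4 (the client proposes): the contractor will accept anything ≥ 0, so the client offers 0 and keeps 120.
Round 3 (the contractor proposes): the client can get 120 next round, worth 0.86 × 120 = 103.2 now. The contractor offers 103.2 and keeps 120 − 103.2 = 16.8.
Round 2 (the client proposes): the contractor can get 16.8 next round, worth 0.58 × 16.8 = 9.744 now; the client offers that and keeps 110.256.
Round 1 (the contractor proposes): the client can get 110.256 next round, worth 0.86 × 110.256 = 94.82016 now, so the contractor offers 94.82016, keeping 25.17984.

25.18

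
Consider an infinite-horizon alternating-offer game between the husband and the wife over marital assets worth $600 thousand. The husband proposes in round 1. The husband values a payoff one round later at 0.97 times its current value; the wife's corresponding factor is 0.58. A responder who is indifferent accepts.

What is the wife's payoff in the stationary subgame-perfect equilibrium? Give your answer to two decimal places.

23.87

In a stationary SPE each proposer offers the other exactly their discounted continuation value.
If the husband keeps x when proposing and the wife keeps y when proposing, then x = 600 − 0.58y and y = 600 − 0.97x.
Solving: x = 600(1 − 0.58) / (1 − 0.97·0.58) = 252 / 0.4374 ≈ 576.1317.
The wife gets 600 − 576.1317 ≈ 23.8683.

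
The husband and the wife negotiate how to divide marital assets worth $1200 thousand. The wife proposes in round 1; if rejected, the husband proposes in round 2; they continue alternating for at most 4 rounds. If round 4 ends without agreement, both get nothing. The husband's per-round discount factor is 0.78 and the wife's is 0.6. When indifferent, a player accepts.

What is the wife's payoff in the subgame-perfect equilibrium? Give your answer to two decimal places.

By backward induction:
Round 4 (the husband proposes): rejection yields 0 for the wife; the husband offers 0 and keeps 1200.
Round 3 (the wife proposes): the husband can get 1200 next round, worth 0.78 × 1200 = 936 now; the wife offers that and keeps 264.
Round 2 (the husband proposes): the wife can get 264 next round, worth 0.6 × 264 = 158.4 now, so the husband offers 158.4, keeping 1041.6.
Round 1 (the wife proposes): the husband can get 1041.6 next round, worth 0.78 × 1041.6 = 812.448 now. The wife offers 812.448 and keeps 1200 − 812.448 = 387.552.

387.55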